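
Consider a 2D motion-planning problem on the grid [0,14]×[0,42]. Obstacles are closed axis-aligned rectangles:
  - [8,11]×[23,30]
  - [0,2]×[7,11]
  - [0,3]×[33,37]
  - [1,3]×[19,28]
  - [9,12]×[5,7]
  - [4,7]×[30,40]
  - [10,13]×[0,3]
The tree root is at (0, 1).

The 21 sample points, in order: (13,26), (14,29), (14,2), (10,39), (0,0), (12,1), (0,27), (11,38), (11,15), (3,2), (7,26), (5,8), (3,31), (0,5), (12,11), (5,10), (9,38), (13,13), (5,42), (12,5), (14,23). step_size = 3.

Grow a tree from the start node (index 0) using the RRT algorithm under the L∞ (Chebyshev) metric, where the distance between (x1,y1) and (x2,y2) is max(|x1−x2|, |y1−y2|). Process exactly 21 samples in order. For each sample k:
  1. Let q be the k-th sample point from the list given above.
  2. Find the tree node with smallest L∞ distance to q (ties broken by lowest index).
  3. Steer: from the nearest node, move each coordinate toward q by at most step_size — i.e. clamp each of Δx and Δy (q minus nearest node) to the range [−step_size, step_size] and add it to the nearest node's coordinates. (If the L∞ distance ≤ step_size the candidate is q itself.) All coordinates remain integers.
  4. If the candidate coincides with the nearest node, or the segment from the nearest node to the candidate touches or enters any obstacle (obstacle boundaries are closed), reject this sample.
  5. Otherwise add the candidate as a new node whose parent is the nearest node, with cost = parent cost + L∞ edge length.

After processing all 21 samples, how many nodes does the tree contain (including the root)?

1. q=(13,26) nearest=0 d=25 new=(3,4) → add node 1 parent=0 cost=3
2. q=(14,29) nearest=1 d=25 new=(6,7) → add node 2 parent=1 cost=6
3. q=(14,2) nearest=2 d=8 new=(9,4) → add node 3 parent=2 cost=9
4. q=(10,39) nearest=2 d=32 new=(9,10) → add node 4 parent=2 cost=9
5. q=(0,0) nearest=0 d=1 new=(0,0) → add node 5 parent=0 cost=1
6. q=(12,1) nearest=3 d=3 new=(12,1) → blocked by [10,13]×[0,3], reject
7. q=(0,27) nearest=4 d=17 new=(6,13) → add node 6 parent=4 cost=12
8. q=(11,38) nearest=6 d=25 new=(9,16) → add node 7 parent=6 cost=15
9. q=(11,15) nearest=7 d=2 new=(11,15) → add node 8 parent=7 cost=17
10. q=(3,2) nearest=1 d=2 new=(3,2) → add node 9 parent=1 cost=5
11. q=(7,26) nearest=7 d=10 new=(7,19) → add node 10 parent=7 cost=18
12. q=(5,8) nearest=2 d=1 new=(5,8) → add node 11 parent=2 cost=7
13. q=(3,31) nearest=10 d=12 new=(4,22) → add node 12 parent=10 cost=21
14. q=(0,5) nearest=1 d=3 new=(0,5) → add node 13 parent=1 cost=6
15. q=(12,11) nearest=4 d=3 new=(12,11) → add node 14 parent=4 cost=12
16. q=(5,10) nearest=11 d=2 new=(5,10) → add node 15 parent=11 cost=9
17. q=(9,38) nearest=12 d=16 new=(7,25) → add node 16 parent=12 cost=24
18. q=(13,13) nearest=8 d=2 new=(13,13) → add node 17 parent=8 cost=19
19. q=(5,42) nearest=16 d=17 new=(5,28) → add node 18 parent=16 cost=27
20. q=(12,5) nearest=3 d=3 new=(12,5) → blocked by [9,12]×[5,7], reject
21. q=(14,23) nearest=7 d=7 new=(12,19) → add node 19 parent=7 cost=18

Node count: 20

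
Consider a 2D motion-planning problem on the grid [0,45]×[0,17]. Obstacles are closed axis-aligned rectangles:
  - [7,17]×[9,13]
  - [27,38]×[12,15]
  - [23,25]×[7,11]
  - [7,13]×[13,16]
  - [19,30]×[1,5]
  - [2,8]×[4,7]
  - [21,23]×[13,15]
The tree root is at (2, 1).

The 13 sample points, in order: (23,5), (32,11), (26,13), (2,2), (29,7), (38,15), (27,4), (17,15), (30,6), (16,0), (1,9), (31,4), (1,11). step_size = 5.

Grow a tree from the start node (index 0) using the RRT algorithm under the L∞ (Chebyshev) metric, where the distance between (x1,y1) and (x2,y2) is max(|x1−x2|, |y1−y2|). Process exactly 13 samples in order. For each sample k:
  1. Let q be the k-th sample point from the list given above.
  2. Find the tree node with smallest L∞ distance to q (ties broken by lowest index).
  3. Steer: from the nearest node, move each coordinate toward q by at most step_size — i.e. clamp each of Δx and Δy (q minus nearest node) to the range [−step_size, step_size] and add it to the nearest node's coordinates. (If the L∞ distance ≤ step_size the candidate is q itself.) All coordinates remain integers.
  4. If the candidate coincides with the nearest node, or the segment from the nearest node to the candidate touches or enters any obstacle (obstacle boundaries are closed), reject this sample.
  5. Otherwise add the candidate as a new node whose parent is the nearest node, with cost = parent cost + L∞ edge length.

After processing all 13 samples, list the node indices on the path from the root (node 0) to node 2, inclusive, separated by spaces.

Path: 0 2

1. q=(23,5) nearest=0 d=21 new=(7,5) → blocked by [2,8]×[4,7], reject
2. q=(32,11) nearest=0 d=30 new=(7,6) → blocked by [2,8]×[4,7], reject
3. q=(26,13) nearest=0 d=24 new=(7,6) → blocked by [2,8]×[4,7], reject
4. q=(2,2) nearest=0 d=1 new=(2,2) → add node 1 parent=0 cost=1
5. q=(29,7) nearest=0 d=27 new=(7,6) → blocked by [2,8]×[4,7], reject
6. q=(38,15) nearest=0 d=36 new=(7,6) → blocked by [2,8]×[4,7], reject
7. q=(27,4) nearest=0 d=25 new=(7,4) → blocked by [2,8]×[4,7], reject
8. q=(17,15) nearest=0 d=15 new=(7,6) → blocked by [2,8]×[4,7], reject
9. q=(30,6) nearest=0 d=28 new=(7,6) → blocked by [2,8]×[4,7], reject
10. q=(16,0) nearest=0 d=14 new=(7,0) → add node 2 parent=0 cost=5
11. q=(1,9) nearest=1 d=7 new=(1,7) → add node 3 parent=1 cost=6
12. q=(31,4) nearest=2 d=24 new=(12,4) → add node 4 parent=2 cost=10
13. q=(1,11) nearest=3 d=4 new=(1,11) → add node 5 parent=3 cost=10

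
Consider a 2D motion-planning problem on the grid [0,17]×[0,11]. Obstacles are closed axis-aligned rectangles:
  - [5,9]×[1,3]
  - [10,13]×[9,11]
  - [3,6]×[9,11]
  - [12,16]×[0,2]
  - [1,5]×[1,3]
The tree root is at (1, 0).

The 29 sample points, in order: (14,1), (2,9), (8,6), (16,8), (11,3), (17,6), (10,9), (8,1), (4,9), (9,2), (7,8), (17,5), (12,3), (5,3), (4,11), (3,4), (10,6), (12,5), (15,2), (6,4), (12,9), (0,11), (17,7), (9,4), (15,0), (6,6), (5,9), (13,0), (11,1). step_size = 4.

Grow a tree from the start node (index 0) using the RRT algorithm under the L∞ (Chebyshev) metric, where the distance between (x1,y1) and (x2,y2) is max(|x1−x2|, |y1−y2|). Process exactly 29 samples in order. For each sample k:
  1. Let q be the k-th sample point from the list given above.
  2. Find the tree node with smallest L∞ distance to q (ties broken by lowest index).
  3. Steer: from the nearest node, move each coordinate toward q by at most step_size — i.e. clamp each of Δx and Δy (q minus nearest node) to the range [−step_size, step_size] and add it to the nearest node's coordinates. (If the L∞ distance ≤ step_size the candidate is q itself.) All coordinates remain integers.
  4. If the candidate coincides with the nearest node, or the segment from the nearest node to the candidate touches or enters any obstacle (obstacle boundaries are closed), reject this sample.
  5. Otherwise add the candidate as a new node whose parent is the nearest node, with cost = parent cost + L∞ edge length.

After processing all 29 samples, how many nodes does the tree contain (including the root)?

Node count: 6

1. q=(14,1) nearest=0 d=13 new=(5,1) → blocked by [5,9]×[1,3], reject
2. q=(2,9) nearest=0 d=9 new=(2,4) → blocked by [1,5]×[1,3], reject
3. q=(8,6) nearest=0 d=7 new=(5,4) → blocked by [1,5]×[1,3], reject
4. q=(16,8) nearest=0 d=15 new=(5,4) → blocked by [1,5]×[1,3], reject
5. q=(11,3) nearest=0 d=10 new=(5,3) → blocked by [5,9]×[1,3], reject
6. q=(17,6) nearest=0 d=16 new=(5,4) → blocked by [1,5]×[1,3], reject
7. q=(10,9) nearest=0 d=9 new=(5,4) → blocked by [1,5]×[1,3], reject
8. q=(8,1) nearest=0 d=7 new=(5,1) → blocked by [5,9]×[1,3], reject
9. q=(4,9) nearest=0 d=9 new=(4,4) → blocked by [1,5]×[1,3], reject
10. q=(9,2) nearest=0 d=8 new=(5,2) → blocked by [5,9]×[1,3], reject
11. q=(7,8) nearest=0 d=8 new=(5,4) → blocked by [1,5]×[1,3], reject
12. q=(17,5) nearest=0 d=16 new=(5,4) → blocked by [1,5]×[1,3], reject
13. q=(12,3) nearest=0 d=11 new=(5,3) → blocked by [5,9]×[1,3], reject
14. q=(5,3) nearest=0 d=4 new=(5,3) → blocked by [5,9]×[1,3], reject
15. q=(4,11) nearest=0 d=11 new=(4,4) → blocked by [1,5]×[1,3], reject
16. q=(3,4) nearest=0 d=4 new=(3,4) → blocked by [1,5]×[1,3], reject
17. q=(10,6) nearest=0 d=9 new=(5,4) → blocked by [1,5]×[1,3], reject
18. q=(12,5) nearest=0 d=11 new=(5,4) → blocked by [1,5]×[1,3], reject
19. q=(15,2) nearest=0 d=14 new=(5,2) → blocked by [5,9]×[1,3], reject
20. q=(6,4) nearest=0 d=5 new=(5,4) → blocked by [1,5]×[1,3], reject
21. q=(12,9) nearest=0 d=11 new=(5,4) → blocked by [1,5]×[1,3], reject
22. q=(0,11) nearest=0 d=11 new=(0,4) → add node 1 parent=0 cost=4
23. q=(17,7) nearest=0 d=16 new=(5,4) → blocked by [1,5]×[1,3], reject
24. q=(9,4) nearest=0 d=8 new=(5,4) → blocked by [1,5]×[1,3], reject
25. q=(15,0) nearest=0 d=14 new=(5,0) → add node 2 parent=0 cost=4
26. q=(6,6) nearest=0 d=6 new=(5,4) → blocked by [1,5]×[1,3], reject
27. q=(5,9) nearest=1 d=5 new=(4,8) → add node 3 parent=1 cost=8
28. q=(13,0) nearest=2 d=8 new=(9,0) → add node 4 parent=2 cost=8
29. q=(11,1) nearest=4 d=2 new=(11,1) → add node 5 parent=4 cost=10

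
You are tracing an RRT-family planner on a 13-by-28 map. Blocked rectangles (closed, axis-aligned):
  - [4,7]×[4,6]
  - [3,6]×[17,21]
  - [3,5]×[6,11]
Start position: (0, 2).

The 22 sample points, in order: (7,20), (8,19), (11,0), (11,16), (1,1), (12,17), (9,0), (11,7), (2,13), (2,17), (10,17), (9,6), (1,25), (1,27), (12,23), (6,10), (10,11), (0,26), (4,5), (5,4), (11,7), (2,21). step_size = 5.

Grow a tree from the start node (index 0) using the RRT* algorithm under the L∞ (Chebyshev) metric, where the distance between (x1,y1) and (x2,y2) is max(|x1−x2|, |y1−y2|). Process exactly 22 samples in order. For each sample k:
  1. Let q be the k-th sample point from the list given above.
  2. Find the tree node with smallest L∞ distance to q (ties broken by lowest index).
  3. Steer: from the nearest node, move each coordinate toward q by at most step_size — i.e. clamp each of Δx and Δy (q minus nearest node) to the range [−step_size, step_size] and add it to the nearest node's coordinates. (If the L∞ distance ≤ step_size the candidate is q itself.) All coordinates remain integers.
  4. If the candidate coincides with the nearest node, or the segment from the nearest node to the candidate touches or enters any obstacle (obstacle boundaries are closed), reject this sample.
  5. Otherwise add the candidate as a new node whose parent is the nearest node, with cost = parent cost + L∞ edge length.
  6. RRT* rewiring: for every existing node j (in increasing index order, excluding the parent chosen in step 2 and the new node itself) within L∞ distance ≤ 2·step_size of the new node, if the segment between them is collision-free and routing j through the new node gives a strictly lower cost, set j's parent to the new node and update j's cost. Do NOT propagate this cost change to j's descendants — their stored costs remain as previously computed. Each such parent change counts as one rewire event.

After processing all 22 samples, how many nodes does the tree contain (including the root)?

Node count: 14

1. q=(7,20) nearest=0 d=18 new=(5,7) → blocked by [4,7]×[4,6], reject
2. q=(8,19) nearest=0 d=17 new=(5,7) → blocked by [4,7]×[4,6], reject
3. q=(11,0) nearest=0 d=11 new=(5,0) → add node 1 parent=0 cost=5
4. q=(11,16) nearest=0 d=14 new=(5,7) → blocked by [4,7]×[4,6], reject
5. q=(1,1) nearest=0 d=1 new=(1,1) → add node 2 parent=0 cost=1
6. q=(12,17) nearest=0 d=15 new=(5,7) → blocked by [4,7]×[4,6], reject
7. q=(9,0) nearest=1 d=4 new=(9,0) → add node 3 parent=1 cost=9
8. q=(11,7) nearest=1 d=7 new=(10,5) → add node 4 parent=1 cost=10
9. q=(2,13) nearest=4 d=8 new=(5,10) → blocked by [3,5]×[6,11], reject
10. q=(2,17) nearest=4 d=12 new=(5,10) → blocked by [3,5]×[6,11], reject
11. q=(10,17) nearest=4 d=12 new=(10,10) → add node 5 parent=4 cost=15
12. q=(9,6) nearest=4 d=1 new=(9,6) → add node 6 parent=4 cost=11
13. q=(1,25) nearest=5 d=15 new=(5,15) → add node 7 parent=5 cost=20
14. q=(1,27) nearest=7 d=12 new=(1,20) → blocked by [3,6]×[17,21], reject
15. q=(12,23) nearest=7 d=8 new=(10,20) → add node 8 parent=7 cost=25
16. q=(6,10) nearest=5 d=4 new=(6,10) → add node 9 parent=5 cost=19
17. q=(10,11) nearest=5 d=1 new=(10,11) → add node 10 parent=5 cost=16
18. q=(0,26) nearest=8 d=10 new=(5,25) → add node 11 parent=8 cost=30
19. q=(4,5) nearest=0 d=4 new=(4,5) → blocked by [4,7]×[4,6], reject
20. q=(5,4) nearest=1 d=4 new=(5,4) → blocked by [4,7]×[4,6], reject
21. q=(11,7) nearest=4 d=2 new=(11,7) → add node 12 parent=4 cost=12; rewire 9→12 (17<19)
22. q=(2,21) nearest=11 d=4 new=(2,21) → add node 13 parent=11 cost=34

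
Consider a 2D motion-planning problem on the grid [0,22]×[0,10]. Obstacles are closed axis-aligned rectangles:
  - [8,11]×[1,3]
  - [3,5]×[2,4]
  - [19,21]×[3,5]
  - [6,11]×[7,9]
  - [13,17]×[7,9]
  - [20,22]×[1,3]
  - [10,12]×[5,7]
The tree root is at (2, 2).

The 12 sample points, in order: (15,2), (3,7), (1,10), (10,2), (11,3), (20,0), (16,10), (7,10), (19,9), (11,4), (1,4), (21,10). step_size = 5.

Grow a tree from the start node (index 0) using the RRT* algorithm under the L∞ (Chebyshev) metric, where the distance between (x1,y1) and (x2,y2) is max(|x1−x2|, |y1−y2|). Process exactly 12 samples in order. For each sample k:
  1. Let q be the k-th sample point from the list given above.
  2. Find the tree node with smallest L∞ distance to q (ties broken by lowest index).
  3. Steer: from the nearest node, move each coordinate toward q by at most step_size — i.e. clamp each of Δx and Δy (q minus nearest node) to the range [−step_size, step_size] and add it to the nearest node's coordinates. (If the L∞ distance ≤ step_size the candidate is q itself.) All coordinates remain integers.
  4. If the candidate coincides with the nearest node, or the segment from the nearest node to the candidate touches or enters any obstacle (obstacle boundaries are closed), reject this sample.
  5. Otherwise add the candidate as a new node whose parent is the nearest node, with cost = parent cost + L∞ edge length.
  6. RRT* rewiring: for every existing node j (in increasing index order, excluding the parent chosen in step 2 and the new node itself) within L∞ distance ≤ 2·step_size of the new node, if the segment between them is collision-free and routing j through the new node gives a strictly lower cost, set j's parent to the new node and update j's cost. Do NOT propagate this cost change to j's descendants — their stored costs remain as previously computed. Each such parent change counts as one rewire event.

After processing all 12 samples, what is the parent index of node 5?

1. q=(15,2) nearest=0 d=13 new=(7,2) → blocked by [3,5]×[2,4], reject
2. q=(3,7) nearest=0 d=5 new=(3,7) → add node 1 parent=0 cost=5
3. q=(1,10) nearest=1 d=3 new=(1,10) → add node 2 parent=1 cost=8
4. q=(10,2) nearest=1 d=7 new=(8,2) → blocked by [8,11]×[1,3], reject
5. q=(11,3) nearest=1 d=8 new=(8,3) → blocked by [8,11]×[1,3], reject
6. q=(20,0) nearest=1 d=17 new=(8,2) → blocked by [8,11]×[1,3], reject
7. q=(16,10) nearest=1 d=13 new=(8,10) → blocked by [6,11]×[7,9], reject
8. q=(7,10) nearest=1 d=4 new=(7,10) → add node 3 parent=1 cost=9
9. q=(19,9) nearest=3 d=12 new=(12,9) → add node 4 parent=3 cost=14
10. q=(11,4) nearest=4 d=5 new=(11,4) → blocked by [10,12]×[5,7], reject
11. q=(1,4) nearest=0 d=2 new=(1,4) → add node 5 parent=0 cost=2
12. q=(21,10) nearest=4 d=9 new=(17,10) → add node 6 parent=4 cost=19

Parent of node 5: 0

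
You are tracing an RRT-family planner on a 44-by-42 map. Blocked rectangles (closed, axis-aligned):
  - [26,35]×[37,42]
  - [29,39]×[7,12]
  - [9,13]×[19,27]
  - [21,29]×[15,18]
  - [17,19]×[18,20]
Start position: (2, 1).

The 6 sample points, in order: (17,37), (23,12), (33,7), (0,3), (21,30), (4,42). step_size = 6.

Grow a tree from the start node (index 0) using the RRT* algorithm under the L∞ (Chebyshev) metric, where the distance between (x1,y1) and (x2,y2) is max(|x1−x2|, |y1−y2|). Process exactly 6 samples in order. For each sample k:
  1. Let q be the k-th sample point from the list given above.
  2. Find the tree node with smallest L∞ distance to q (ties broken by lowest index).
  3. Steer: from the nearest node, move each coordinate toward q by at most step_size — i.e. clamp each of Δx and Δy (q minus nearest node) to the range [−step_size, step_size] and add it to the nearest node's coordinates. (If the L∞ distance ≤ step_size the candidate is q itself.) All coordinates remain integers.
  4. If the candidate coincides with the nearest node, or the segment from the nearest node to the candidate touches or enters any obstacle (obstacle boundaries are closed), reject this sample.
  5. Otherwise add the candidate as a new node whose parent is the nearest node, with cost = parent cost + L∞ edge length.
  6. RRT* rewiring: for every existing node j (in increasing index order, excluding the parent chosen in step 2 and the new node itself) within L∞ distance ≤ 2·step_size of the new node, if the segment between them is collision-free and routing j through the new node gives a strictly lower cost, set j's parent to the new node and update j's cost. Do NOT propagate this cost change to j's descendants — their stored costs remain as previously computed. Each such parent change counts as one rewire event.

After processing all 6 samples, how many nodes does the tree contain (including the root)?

Node count: 6

1. q=(17,37) nearest=0 d=36 new=(8,7) → add node 1 parent=0 cost=6
2. q=(23,12) nearest=1 d=15 new=(14,12) → add node 2 parent=1 cost=12
3. q=(33,7) nearest=2 d=19 new=(20,7) → add node 3 parent=2 cost=18
4. q=(0,3) nearest=0 d=2 new=(0,3) → add node 4 parent=0 cost=2
5. q=(21,30) nearest=2 d=18 new=(20,18) → add node 5 parent=2 cost=18
6. q=(4,42) nearest=5 d=24 new=(14,24) → blocked by [17,19]×[18,20], reject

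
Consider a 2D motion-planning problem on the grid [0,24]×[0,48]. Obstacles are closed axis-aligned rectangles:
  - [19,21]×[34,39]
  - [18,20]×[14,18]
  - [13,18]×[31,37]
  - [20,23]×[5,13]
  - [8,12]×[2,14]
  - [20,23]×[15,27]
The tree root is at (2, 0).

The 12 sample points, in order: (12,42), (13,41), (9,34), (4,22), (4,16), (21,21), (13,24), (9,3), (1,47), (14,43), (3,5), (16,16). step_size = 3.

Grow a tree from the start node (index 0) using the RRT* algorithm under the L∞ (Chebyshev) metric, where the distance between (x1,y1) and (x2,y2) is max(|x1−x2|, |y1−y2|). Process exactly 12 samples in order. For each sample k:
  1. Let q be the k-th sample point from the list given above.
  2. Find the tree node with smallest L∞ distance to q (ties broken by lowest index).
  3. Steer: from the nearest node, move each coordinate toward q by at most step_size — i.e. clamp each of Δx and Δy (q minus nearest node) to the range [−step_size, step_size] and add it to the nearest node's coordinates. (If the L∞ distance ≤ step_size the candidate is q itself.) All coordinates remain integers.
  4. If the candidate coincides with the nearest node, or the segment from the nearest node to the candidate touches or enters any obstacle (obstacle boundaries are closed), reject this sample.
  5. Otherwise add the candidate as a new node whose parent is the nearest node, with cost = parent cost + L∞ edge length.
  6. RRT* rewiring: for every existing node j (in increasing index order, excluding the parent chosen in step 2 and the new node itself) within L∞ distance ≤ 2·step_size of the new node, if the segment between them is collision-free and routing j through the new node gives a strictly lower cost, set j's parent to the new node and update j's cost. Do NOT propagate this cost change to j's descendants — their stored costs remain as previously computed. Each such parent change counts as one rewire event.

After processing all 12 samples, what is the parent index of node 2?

1. q=(12,42) nearest=0 d=42 new=(5,3) → add node 1 parent=0 cost=3
2. q=(13,41) nearest=1 d=38 new=(8,6) → blocked by [8,12]×[2,14], reject
3. q=(9,34) nearest=1 d=31 new=(8,6) → blocked by [8,12]×[2,14], reject
4. q=(4,22) nearest=1 d=19 new=(4,6) → add node 2 parent=1 cost=6
5. q=(4,16) nearest=2 d=10 new=(4,9) → add node 3 parent=2 cost=9
6. q=(21,21) nearest=2 d=17 new=(7,9) → add node 4 parent=2 cost=9
7. q=(13,24) nearest=3 d=15 new=(7,12) → add node 5 parent=3 cost=12
8. q=(9,3) nearest=1 d=4 new=(8,3) → blocked by [8,12]×[2,14], reject
9. q=(1,47) nearest=5 d=35 new=(4,15) → add node 6 parent=5 cost=15
10. q=(14,43) nearest=6 d=28 new=(7,18) → add node 7 parent=6 cost=18
11. q=(3,5) nearest=2 d=1 new=(3,5) → add node 8 parent=2 cost=7
12. q=(16,16) nearest=4 d=9 new=(10,12) → blocked by [8,12]×[2,14], reject

Parent of node 2: 1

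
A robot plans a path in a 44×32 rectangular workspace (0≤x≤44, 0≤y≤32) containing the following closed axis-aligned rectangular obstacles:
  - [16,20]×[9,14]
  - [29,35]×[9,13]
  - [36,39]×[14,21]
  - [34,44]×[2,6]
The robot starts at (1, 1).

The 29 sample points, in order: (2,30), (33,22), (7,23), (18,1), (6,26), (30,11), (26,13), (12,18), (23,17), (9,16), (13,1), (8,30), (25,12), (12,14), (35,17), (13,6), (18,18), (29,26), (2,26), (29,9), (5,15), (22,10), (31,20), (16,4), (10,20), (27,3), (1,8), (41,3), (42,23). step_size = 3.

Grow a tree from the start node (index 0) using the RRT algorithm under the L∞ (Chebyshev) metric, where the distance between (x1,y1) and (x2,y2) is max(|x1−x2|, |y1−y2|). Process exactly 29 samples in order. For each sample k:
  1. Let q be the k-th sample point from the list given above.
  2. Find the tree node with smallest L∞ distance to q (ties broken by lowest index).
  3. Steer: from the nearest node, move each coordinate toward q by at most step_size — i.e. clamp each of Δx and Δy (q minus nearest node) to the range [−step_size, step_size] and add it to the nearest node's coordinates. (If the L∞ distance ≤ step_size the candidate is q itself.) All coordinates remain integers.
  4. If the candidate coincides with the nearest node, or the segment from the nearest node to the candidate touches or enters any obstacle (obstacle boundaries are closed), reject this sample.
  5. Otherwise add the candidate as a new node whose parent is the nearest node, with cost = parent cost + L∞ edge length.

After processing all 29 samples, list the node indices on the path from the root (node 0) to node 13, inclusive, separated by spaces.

1. q=(2,30) nearest=0 d=29 new=(2,4) → add node 1 parent=0 cost=3
2. q=(33,22) nearest=1 d=31 new=(5,7) → add node 2 parent=1 cost=6
3. q=(7,23) nearest=2 d=16 new=(7,10) → add node 3 parent=2 cost=9
4. q=(18,1) nearest=3 d=11 new=(10,7) → add node 4 parent=3 cost=12
5. q=(6,26) nearest=3 d=16 new=(6,13) → add node 5 parent=3 cost=12
6. q=(30,11) nearest=4 d=20 new=(13,10) → add node 6 parent=4 cost=15
7. q=(26,13) nearest=6 d=13 new=(16,13) → blocked by [16,20]×[9,14], reject
8. q=(12,18) nearest=5 d=6 new=(9,16) → add node 7 parent=5 cost=15
9. q=(23,17) nearest=6 d=10 new=(16,13) → blocked by [16,20]×[9,14], reject
10. q=(9,16) nearest=7 d=0 → coincident, reject
11. q=(13,1) nearest=4 d=6 new=(13,4) → add node 8 parent=4 cost=15
12. q=(8,30) nearest=7 d=14 new=(8,19) → add node 9 parent=7 cost=18
13. q=(25,12) nearest=6 d=12 new=(16,12) → blocked by [16,20]×[9,14], reject
14. q=(12,14) nearest=7 d=3 new=(12,14) → add node 10 parent=7 cost=18
15. q=(35,17) nearest=6 d=22 new=(16,13) → blocked by [16,20]×[9,14], reject
16. q=(13,6) nearest=8 d=2 new=(13,6) → add node 11 parent=8 cost=17
17. q=(18,18) nearest=10 d=6 new=(15,17) → add node 12 parent=10 cost=21
18. q=(29,26) nearest=12 d=14 new=(18,20) → add node 13 parent=12 cost=24
19. q=(2,26) nearest=9 d=7 new=(5,22) → add node 14 parent=9 cost=21
20. q=(29,9) nearest=13 d=11 new=(21,17) → add node 15 parent=13 cost=27
21. q=(5,15) nearest=5 d=2 new=(5,15) → add node 16 parent=5 cost=14
22. q=(22,10) nearest=12 d=7 new=(18,14) → blocked by [16,20]×[9,14], reject
23. q=(31,20) nearest=15 d=10 new=(24,20) → add node 17 parent=15 cost=30
24. q=(16,4) nearest=8 d=3 new=(16,4) → add node 18 parent=8 cost=18
25. q=(10,20) nearest=9 d=2 new=(10,20) → add node 19 parent=9 cost=20
26. q=(27,3) nearest=18 d=11 new=(19,3) → add node 20 parent=18 cost=21
27. q=(1,8) nearest=1 d=4 new=(1,7) → add node 21 parent=1 cost=6
28. q=(41,3) nearest=17 d=17 new=(27,17) → add node 22 parent=17 cost=33
29. q=(42,23) nearest=22 d=15 new=(30,20) → add node 23 parent=22 cost=36

Path: 0 1 2 3 5 7 10 12 13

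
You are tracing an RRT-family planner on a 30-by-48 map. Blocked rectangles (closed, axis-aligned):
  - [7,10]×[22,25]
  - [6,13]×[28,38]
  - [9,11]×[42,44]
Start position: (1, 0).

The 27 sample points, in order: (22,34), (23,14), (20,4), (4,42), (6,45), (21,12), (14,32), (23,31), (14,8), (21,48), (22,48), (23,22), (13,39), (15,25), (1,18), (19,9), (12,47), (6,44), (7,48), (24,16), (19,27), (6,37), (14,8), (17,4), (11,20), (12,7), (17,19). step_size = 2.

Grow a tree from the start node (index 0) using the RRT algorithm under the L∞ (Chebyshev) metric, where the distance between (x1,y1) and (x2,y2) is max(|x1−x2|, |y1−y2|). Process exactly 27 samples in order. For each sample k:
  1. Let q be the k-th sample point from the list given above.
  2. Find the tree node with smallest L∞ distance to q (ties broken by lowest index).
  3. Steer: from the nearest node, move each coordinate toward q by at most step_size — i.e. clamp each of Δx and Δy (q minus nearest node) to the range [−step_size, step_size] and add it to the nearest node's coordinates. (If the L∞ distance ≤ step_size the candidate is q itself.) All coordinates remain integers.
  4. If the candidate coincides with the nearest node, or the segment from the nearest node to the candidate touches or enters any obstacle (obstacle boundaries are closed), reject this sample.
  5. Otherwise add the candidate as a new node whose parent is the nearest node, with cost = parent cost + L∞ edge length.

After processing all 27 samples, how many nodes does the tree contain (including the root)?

Node count: 26

1. q=(22,34) nearest=0 d=34 new=(3,2) → add node 1 parent=0 cost=2
2. q=(23,14) nearest=1 d=20 new=(5,4) → add node 2 parent=1 cost=4
3. q=(20,4) nearest=2 d=15 new=(7,4) → add node 3 parent=2 cost=6
4. q=(4,42) nearest=2 d=38 new=(4,6) → add node 4 parent=2 cost=6
5. q=(6,45) nearest=4 d=39 new=(6,8) → add node 5 parent=4 cost=8
6. q=(21,12) nearest=3 d=14 new=(9,6) → add node 6 parent=3 cost=8
7. q=(14,32) nearest=5 d=24 new=(8,10) → add node 7 parent=5 cost=10
8. q=(23,31) nearest=7 d=21 new=(10,12) → add node 8 parent=7 cost=12
9. q=(14,8) nearest=8 d=4 new=(12,10) → add node 9 parent=8 cost=14
10. q=(21,48) nearest=8 d=36 new=(12,14) → add node 10 parent=8 cost=14
11. q=(22,48) nearest=10 d=34 new=(14,16) → add node 11 parent=10 cost=16
12. q=(23,22) nearest=11 d=9 new=(16,18) → add node 12 parent=11 cost=18
13. q=(13,39) nearest=12 d=21 new=(14,20) → add node 13 parent=12 cost=20
14. q=(15,25) nearest=13 d=5 new=(15,22) → add node 14 parent=13 cost=22
15. q=(1,18) nearest=7 d=8 new=(6,12) → add node 15 parent=7 cost=12
16. q=(19,9) nearest=9 d=7 new=(14,9) → add node 16 parent=9 cost=16
17. q=(12,47) nearest=14 d=25 new=(13,24) → add node 17 parent=14 cost=24
18. q=(6,44) nearest=17 d=20 new=(11,26) → add node 18 parent=17 cost=26
19. q=(7,48) nearest=18 d=22 new=(9,28) → blocked by [6,13]×[28,38], reject
20. q=(24,16) nearest=12 d=8 new=(18,16) → add node 19 parent=12 cost=20
21. q=(19,27) nearest=14 d=5 new=(17,24) → add node 20 parent=14 cost=24
22. q=(6,37) nearest=18 d=11 new=(9,28) → blocked by [6,13]×[28,38], reject
23. q=(14,8) nearest=16 d=1 new=(14,8) → add node 21 parent=16 cost=17
24. q=(17,4) nearest=21 d=4 new=(16,6) → add node 22 parent=21 cost=19
25. q=(11,20) nearest=13 d=3 new=(12,20) → add node 23 parent=13 cost=22
26. q=(12,7) nearest=16 d=2 new=(12,7) → add node 24 parent=16 cost=18
27. q=(17,19) nearest=12 d=1 new=(17,19) → add node 25 parent=12 cost=19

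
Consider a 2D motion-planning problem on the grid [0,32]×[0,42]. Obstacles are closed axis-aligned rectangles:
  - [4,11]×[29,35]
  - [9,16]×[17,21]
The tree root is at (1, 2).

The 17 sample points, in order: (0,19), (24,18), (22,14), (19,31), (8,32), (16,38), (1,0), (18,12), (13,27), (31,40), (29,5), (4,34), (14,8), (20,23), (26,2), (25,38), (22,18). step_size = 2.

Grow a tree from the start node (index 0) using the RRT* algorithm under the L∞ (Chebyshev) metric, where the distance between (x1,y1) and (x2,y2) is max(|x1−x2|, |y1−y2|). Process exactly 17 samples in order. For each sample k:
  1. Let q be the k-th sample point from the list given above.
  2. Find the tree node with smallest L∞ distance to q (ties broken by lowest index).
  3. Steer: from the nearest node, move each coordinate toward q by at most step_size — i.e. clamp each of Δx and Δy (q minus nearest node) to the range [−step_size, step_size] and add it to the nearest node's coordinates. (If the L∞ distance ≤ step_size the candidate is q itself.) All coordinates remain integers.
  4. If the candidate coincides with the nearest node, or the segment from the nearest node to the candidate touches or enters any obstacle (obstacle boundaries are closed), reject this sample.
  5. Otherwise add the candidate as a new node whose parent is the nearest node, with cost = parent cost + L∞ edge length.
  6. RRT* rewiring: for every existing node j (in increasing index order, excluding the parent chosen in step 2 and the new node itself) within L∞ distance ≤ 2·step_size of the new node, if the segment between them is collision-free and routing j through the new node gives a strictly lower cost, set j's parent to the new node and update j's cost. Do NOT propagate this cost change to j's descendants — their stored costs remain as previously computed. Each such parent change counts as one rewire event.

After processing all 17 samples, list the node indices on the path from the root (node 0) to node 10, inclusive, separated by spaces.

1. q=(0,19) nearest=0 d=17 new=(0,4) → add node 1 parent=0 cost=2
2. q=(24,18) nearest=0 d=23 new=(3,4) → add node 2 parent=0 cost=2
3. q=(22,14) nearest=2 d=19 new=(5,6) → add node 3 parent=2 cost=4
4. q=(19,31) nearest=3 d=25 new=(7,8) → add node 4 parent=3 cost=6
5. q=(8,32) nearest=4 d=24 new=(8,10) → add node 5 parent=4 cost=8
6. q=(16,38) nearest=5 d=28 new=(10,12) → add node 6 parent=5 cost=10
7. q=(1,0) nearest=0 d=2 new=(1,0) → add node 7 parent=0 cost=2
8. q=(18,12) nearest=6 d=8 new=(12,12) → add node 8 parent=6 cost=12
9. q=(13,27) nearest=6 d=15 new=(12,14) → add node 9 parent=6 cost=12
10. q=(31,40) nearest=9 d=26 new=(14,16) → add node 10 parent=9 cost=14
11. q=(29,5) nearest=10 d=15 new=(16,14) → add node 11 parent=10 cost=16
12. q=(4,34) nearest=10 d=18 new=(12,18) → blocked by [9,16]×[17,21], reject
13. q=(14,8) nearest=6 d=4 new=(12,10) → add node 12 parent=6 cost=12
14. q=(20,23) nearest=10 d=7 new=(16,18) → blocked by [9,16]×[17,21], reject
15. q=(26,2) nearest=11 d=12 new=(18,12) → add node 13 parent=11 cost=18
16. q=(25,38) nearest=10 d=22 new=(16,18) → blocked by [9,16]×[17,21], reject
17. q=(22,18) nearest=11 d=6 new=(18,16) → add node 14 parent=11 cost=18

Path: 0 2 3 4 5 6 9 10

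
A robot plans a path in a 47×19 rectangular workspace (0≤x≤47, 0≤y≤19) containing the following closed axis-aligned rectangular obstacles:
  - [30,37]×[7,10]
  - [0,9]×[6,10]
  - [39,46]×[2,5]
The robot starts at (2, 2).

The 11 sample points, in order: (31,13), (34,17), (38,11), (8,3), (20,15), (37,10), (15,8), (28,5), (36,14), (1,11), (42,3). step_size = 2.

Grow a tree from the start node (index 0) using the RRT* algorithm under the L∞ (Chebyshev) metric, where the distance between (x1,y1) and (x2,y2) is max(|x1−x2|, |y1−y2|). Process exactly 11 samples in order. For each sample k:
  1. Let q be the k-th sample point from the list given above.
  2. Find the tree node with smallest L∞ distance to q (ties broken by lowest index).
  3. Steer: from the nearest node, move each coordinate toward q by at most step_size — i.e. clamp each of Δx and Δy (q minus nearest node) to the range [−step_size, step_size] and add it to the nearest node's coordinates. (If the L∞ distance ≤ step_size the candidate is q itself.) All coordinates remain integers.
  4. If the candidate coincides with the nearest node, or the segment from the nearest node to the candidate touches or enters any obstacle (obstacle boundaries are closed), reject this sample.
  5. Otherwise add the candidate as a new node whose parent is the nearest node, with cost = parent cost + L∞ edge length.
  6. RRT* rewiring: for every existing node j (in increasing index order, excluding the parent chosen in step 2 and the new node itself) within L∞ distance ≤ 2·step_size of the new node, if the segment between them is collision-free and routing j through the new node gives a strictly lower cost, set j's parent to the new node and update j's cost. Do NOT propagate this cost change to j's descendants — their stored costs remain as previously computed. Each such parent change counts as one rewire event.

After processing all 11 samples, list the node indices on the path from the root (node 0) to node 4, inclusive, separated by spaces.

Path: 0 1 2 3 4

1. q=(31,13) nearest=0 d=29 new=(4,4) → add node 1 parent=0 cost=2
2. q=(34,17) nearest=1 d=30 new=(6,6) → blocked by [0,9]×[6,10], reject
3. q=(38,11) nearest=1 d=34 new=(6,6) → blocked by [0,9]×[6,10], reject
4. q=(8,3) nearest=1 d=4 new=(6,3) → add node 2 parent=1 cost=4
5. q=(20,15) nearest=2 d=14 new=(8,5) → add node 3 parent=2 cost=6
6. q=(37,10) nearest=3 d=29 new=(10,7) → blocked by [0,9]×[6,10], reject
7. q=(15,8) nearest=3 d=7 new=(10,7) → blocked by [0,9]×[6,10], reject
8. q=(28,5) nearest=3 d=20 new=(10,5) → add node 4 parent=3 cost=8
9. q=(36,14) nearest=4 d=26 new=(12,7) → add node 5 parent=4 cost=10
10. q=(1,11) nearest=1 d=7 new=(2,6) → blocked by [0,9]×[6,10], reject
11. q=(42,3) nearest=5 d=30 new=(14,5) → add node 6 parent=5 cost=12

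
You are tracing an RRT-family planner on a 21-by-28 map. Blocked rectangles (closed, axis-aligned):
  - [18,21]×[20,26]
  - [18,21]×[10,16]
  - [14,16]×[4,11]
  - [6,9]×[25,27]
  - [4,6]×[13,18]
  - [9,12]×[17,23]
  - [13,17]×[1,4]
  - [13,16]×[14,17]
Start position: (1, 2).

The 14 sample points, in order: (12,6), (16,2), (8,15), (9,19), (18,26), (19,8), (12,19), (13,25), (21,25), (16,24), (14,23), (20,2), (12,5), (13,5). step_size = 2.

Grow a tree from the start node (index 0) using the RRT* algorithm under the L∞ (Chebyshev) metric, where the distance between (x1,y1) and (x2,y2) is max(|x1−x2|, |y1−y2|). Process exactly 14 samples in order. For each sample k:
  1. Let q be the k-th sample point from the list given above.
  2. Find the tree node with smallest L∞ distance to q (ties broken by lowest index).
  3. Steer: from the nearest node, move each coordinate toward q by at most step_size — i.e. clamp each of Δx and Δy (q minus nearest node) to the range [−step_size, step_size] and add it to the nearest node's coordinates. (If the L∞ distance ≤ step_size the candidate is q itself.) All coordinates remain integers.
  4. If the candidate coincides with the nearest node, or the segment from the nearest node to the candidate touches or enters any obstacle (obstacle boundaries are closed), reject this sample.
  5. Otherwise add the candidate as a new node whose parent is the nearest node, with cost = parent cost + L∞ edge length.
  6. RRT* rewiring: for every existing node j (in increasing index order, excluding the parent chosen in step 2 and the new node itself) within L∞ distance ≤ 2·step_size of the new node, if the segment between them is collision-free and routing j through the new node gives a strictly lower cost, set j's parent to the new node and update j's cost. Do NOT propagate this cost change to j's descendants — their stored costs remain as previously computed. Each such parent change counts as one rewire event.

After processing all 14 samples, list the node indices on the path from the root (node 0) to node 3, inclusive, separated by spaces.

Path: 0 1 3

1. q=(12,6) nearest=0 d=11 new=(3,4) → add node 1 parent=0 cost=2
2. q=(16,2) nearest=1 d=13 new=(5,2) → add node 2 parent=1 cost=4
3. q=(8,15) nearest=1 d=11 new=(5,6) → add node 3 parent=1 cost=4
4. q=(9,19) nearest=3 d=13 new=(7,8) → add node 4 parent=3 cost=6
5. q=(18,26) nearest=4 d=18 new=(9,10) → add node 5 parent=4 cost=8
6. q=(19,8) nearest=5 d=10 new=(11,8) → add node 6 parent=5 cost=10
7. q=(12,19) nearest=5 d=9 new=(11,12) → add node 7 parent=5 cost=10
8. q=(13,25) nearest=7 d=13 new=(13,14) → blocked by [13,16]×[14,17], reject
9. q=(21,25) nearest=7 d=13 new=(13,14) → blocked by [13,16]×[14,17], reject
10. q=(16,24) nearest=7 d=12 new=(13,14) → blocked by [13,16]×[14,17], reject
11. q=(14,23) nearest=7 d=11 new=(13,14) → blocked by [13,16]×[14,17], reject
12. q=(20,2) nearest=6 d=9 new=(13,6) → add node 8 parent=6 cost=12
13. q=(12,5) nearest=8 d=1 new=(12,5) → add node 9 parent=8 cost=13
14. q=(13,5) nearest=8 d=1 new=(13,5) → add node 10 parent=8 cost=13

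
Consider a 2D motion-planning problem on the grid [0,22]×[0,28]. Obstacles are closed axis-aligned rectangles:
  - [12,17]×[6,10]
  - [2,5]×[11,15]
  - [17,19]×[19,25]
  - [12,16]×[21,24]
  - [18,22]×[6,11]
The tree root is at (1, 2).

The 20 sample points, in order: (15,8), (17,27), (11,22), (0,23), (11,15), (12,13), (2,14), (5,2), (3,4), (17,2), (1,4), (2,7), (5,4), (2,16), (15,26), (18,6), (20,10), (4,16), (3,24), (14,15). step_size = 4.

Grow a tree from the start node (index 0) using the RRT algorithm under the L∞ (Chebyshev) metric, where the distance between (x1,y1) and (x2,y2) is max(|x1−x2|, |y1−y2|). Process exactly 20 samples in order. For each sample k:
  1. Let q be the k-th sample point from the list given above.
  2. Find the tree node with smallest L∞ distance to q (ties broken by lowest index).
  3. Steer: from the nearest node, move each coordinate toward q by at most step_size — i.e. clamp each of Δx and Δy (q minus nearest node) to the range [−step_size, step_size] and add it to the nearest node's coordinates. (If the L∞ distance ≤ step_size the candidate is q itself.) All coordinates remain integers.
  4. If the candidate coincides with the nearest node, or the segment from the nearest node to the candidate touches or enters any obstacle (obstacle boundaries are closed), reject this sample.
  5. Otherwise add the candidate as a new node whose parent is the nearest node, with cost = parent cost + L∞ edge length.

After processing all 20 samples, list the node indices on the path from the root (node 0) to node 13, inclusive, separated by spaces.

1. q=(15,8) nearest=0 d=14 new=(5,6) → add node 1 parent=0 cost=4
2. q=(17,27) nearest=1 d=21 new=(9,10) → add node 2 parent=1 cost=8
3. q=(11,22) nearest=2 d=12 new=(11,14) → add node 3 parent=2 cost=12
4. q=(0,23) nearest=3 d=11 new=(7,18) → add node 4 parent=3 cost=16
5. q=(11,15) nearest=3 d=1 new=(11,15) → add node 5 parent=3 cost=13
6. q=(12,13) nearest=3 d=1 new=(12,13) → add node 6 parent=3 cost=13
7. q=(2,14) nearest=4 d=5 new=(3,14) → blocked by [2,5]×[11,15], reject
8. q=(5,2) nearest=0 d=4 new=(5,2) → add node 7 parent=0 cost=4
9. q=(3,4) nearest=0 d=2 new=(3,4) → add node 8 parent=0 cost=2
10. q=(17,2) nearest=2 d=8 new=(13,6) → blocked by [12,17]×[6,10], reject
11. q=(1,4) nearest=0 d=2 new=(1,4) → add node 9 parent=0 cost=2
12. q=(2,7) nearest=1 d=3 new=(2,7) → add node 10 parent=1 cost=7
13. q=(5,4) nearest=1 d=2 new=(5,4) → add node 11 parent=1 cost=6
14. q=(2,16) nearest=4 d=5 new=(3,16) → add node 12 parent=4 cost=20
15. q=(15,26) nearest=4 d=8 new=(11,22) → add node 13 parent=4 cost=20
16. q=(18,6) nearest=6 d=7 new=(16,9) → blocked by [12,17]×[6,10], reject
17. q=(20,10) nearest=6 d=8 new=(16,10) → blocked by [12,17]×[6,10], reject
18. q=(4,16) nearest=12 d=1 new=(4,16) → add node 14 parent=12 cost=21
19. q=(3,24) nearest=4 d=6 new=(3,22) → add node 15 parent=4 cost=20
20. q=(14,15) nearest=6 d=2 new=(14,15) → add node 16 parent=6 cost=15

Path: 0 1 2 3 4 13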